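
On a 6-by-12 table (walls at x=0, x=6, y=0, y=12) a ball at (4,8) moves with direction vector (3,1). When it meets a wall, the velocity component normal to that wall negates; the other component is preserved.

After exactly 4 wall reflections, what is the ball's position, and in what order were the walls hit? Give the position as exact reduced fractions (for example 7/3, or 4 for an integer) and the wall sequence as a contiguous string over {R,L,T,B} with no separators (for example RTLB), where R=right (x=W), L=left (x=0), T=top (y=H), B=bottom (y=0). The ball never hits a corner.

Final position: (6,34/3)
Wall sequence: RLTR

1. t=2/3 → R at (6,26/3); v=(-3,1)
2. t=2 → L at (0,32/3); v=(3,1)
3. t=4/3 → T at (4,12); v=(3,-1)
4. t=2/3 → R at (6,34/3); v=(-3,-1)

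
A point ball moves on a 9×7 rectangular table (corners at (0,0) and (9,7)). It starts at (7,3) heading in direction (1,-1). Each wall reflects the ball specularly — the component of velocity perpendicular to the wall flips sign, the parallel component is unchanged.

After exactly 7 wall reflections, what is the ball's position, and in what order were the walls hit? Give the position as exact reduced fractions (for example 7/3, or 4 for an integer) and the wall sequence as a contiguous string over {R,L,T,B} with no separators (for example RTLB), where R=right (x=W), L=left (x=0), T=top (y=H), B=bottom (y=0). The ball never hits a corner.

1. t=2 → R at (9,1); v=(-1,-1)
2. t=1 → B at (8,0); v=(-1,1)
3. t=7 → T at (1,7); v=(-1,-1)
4. t=1 → L at (0,6); v=(1,-1)
5. t=6 → B at (6,0); v=(1,1)
6. t=3 → R at (9,3); v=(-1,1)
7. t=4 → T at (5,7); v=(-1,-1)

Final position: (5,7)
Wall sequence: RBTLBRT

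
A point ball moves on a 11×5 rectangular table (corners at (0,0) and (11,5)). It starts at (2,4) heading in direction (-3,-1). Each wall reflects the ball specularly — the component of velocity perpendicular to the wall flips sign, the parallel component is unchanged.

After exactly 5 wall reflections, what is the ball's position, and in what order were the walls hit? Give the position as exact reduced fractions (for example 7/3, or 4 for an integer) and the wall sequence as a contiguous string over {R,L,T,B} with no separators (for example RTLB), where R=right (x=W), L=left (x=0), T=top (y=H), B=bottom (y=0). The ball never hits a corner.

1. t=2/3 → L at (0,10/3); v=(3,-1)
2. t=10/3 → B at (10,0); v=(3,1)
3. t=1/3 → R at (11,1/3); v=(-3,1)
4. t=11/3 → L at (0,4); v=(3,1)
5. t=1 → T at (3,5); v=(3,-1)

Final position: (3,5)
Wall sequence: LBRLT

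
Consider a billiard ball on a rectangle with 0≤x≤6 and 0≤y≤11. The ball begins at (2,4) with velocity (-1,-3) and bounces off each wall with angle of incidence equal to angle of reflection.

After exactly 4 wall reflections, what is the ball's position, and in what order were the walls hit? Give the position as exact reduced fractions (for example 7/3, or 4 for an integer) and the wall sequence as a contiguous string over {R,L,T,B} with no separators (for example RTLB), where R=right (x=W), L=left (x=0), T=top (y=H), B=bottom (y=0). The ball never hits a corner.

1. t=4/3 → B at (2/3,0); v=(-1,3)
2. t=2/3 → L at (0,2); v=(1,3)
3. t=3 → T at (3,11); v=(1,-3)
4. t=3 → R at (6,2); v=(-1,-3)

Final position: (6,2)
Wall sequence: BLTR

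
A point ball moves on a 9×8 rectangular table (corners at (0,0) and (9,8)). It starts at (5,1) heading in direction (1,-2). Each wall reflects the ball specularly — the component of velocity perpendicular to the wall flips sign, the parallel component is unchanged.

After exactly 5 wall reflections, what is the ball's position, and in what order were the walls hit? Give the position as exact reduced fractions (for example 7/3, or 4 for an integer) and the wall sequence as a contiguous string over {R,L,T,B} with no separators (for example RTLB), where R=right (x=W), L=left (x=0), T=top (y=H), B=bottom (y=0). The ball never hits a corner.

1. t=1/2 → B at (11/2,0); v=(1,2)
2. t=7/2 → R at (9,7); v=(-1,2)
3. t=1/2 → T at (17/2,8); v=(-1,-2)
4. t=4 → B at (9/2,0); v=(-1,2)
5. t=4 → T at (1/2,8); v=(-1,-2)

Final position: (1/2,8)
Wall sequence: BRTBT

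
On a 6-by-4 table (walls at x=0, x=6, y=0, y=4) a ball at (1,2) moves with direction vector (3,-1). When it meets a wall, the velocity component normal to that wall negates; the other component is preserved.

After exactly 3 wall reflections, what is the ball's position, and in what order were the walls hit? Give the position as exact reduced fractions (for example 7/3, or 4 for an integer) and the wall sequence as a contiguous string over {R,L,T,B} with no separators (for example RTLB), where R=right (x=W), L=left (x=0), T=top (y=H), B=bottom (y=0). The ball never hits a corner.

Final position: (0,5/3)
Wall sequence: RBL

1. t=5/3 → R at (6,1/3); v=(-3,-1)
2. t=1/3 → B at (5,0); v=(-3,1)
3. t=5/3 → L at (0,5/3); v=(3,1)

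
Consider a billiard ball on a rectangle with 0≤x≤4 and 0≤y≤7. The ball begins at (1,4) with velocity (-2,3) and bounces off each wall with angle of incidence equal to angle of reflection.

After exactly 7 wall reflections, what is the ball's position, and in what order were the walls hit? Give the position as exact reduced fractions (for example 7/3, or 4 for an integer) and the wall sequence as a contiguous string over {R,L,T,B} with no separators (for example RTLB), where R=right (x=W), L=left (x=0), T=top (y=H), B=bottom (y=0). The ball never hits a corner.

Final position: (4,9/2)
Wall sequence: LTRBLTR

1. t=1/2 → L at (0,11/2); v=(2,3)
2. t=1/2 → T at (1,7); v=(2,-3)
3. t=3/2 → R at (4,5/2); v=(-2,-3)
4. t=5/6 → B at (7/3,0); v=(-2,3)
5. t=7/6 → L at (0,7/2); v=(2,3)
6. t=7/6 → T at (7/3,7); v=(2,-3)
7. t=5/6 → R at (4,9/2); v=(-2,-3)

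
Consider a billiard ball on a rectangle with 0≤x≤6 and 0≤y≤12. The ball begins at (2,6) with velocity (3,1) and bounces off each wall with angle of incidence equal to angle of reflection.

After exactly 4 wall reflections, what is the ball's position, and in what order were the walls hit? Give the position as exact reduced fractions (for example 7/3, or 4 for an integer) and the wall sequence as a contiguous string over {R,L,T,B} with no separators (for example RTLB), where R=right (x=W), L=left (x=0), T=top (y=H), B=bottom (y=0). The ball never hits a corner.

Final position: (4,12)
Wall sequence: RLRT

1. t=4/3 → R at (6,22/3); v=(-3,1)
2. t=2 → L at (0,28/3); v=(3,1)
3. t=2 → R at (6,34/3); v=(-3,1)
4. t=2/3 → T at (4,12); v=(-3,-1)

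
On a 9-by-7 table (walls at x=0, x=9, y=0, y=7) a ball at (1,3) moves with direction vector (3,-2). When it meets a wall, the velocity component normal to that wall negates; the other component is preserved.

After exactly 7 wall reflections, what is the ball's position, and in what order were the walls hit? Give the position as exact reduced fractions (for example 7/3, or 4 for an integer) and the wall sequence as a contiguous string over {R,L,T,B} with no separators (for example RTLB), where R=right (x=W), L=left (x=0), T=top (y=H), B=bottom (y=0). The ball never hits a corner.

Final position: (0,19/3)
Wall sequence: BRTLBRL

1. t=3/2 → B at (11/2,0); v=(3,2)
2. t=7/6 → R at (9,7/3); v=(-3,2)
3. t=7/3 → T at (2,7); v=(-3,-2)
4. t=2/3 → L at (0,17/3); v=(3,-2)
5. t=17/6 → B at (17/2,0); v=(3,2)
6. t=1/6 → R at (9,1/3); v=(-3,2)
7. t=3 → L at (0,19/3); v=(3,2)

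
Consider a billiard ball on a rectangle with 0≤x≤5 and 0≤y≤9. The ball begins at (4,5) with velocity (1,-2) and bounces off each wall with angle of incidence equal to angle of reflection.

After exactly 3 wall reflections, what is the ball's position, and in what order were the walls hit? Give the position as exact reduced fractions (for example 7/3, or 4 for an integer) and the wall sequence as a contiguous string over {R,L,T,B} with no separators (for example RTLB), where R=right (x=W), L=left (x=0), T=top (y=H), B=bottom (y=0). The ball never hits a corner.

Final position: (0,7)
Wall sequence: RBL

1. t=1 → R at (5,3); v=(-1,-2)
2. t=3/2 → B at (7/2,0); v=(-1,2)
3. t=7/2 → L at (0,7); v=(1,2)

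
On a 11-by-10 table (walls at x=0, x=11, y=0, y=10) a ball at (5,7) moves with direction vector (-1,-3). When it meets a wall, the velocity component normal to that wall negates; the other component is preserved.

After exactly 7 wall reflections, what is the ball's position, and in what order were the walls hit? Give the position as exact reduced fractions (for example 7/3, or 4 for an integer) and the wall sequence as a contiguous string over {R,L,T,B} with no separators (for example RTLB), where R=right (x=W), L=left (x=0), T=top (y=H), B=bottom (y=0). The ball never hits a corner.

1. t=7/3 → B at (8/3,0); v=(-1,3)
2. t=8/3 → L at (0,8); v=(1,3)
3. t=2/3 → T at (2/3,10); v=(1,-3)
4. t=10/3 → B at (4,0); v=(1,3)
5. t=10/3 → T at (22/3,10); v=(1,-3)
6. t=10/3 → B at (32/3,0); v=(1,3)
7. t=1/3 → R at (11,1); v=(-1,3)

Final position: (11,1)
Wall sequence: BLTBTBR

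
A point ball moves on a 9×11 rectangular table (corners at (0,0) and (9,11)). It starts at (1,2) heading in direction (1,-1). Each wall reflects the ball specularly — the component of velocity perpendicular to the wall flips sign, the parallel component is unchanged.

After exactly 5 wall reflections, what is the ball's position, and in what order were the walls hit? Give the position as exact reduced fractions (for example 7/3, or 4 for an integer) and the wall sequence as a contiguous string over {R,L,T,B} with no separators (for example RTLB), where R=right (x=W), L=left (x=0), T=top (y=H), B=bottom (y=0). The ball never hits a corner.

1. t=2 → B at (3,0); v=(1,1)
2. t=6 → R at (9,6); v=(-1,1)
3. t=5 → T at (4,11); v=(-1,-1)
4. t=4 → L at (0,7); v=(1,-1)
5. t=7 → B at (7,0); v=(1,1)

Final position: (7,0)
Wall sequence: BRTLB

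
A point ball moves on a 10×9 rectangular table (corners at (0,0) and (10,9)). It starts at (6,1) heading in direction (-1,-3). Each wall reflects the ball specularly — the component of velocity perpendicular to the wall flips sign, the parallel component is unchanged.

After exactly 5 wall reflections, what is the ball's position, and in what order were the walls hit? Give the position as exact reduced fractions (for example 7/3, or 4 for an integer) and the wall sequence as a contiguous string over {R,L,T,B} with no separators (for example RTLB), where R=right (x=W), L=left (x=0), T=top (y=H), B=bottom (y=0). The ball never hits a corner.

Final position: (10/3,9)
Wall sequence: BTLBT

1. t=1/3 → B at (17/3,0); v=(-1,3)
2. t=3 → T at (8/3,9); v=(-1,-3)
3. t=8/3 → L at (0,1); v=(1,-3)
4. t=1/3 → B at (1/3,0); v=(1,3)
5. t=3 → T at (10/3,9); v=(1,-3)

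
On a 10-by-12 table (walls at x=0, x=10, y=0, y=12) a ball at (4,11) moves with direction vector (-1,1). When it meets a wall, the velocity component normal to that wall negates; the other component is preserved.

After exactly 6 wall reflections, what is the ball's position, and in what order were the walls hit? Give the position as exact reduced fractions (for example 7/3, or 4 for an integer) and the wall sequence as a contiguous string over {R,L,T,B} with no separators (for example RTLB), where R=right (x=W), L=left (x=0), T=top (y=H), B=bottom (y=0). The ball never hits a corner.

1. t=1 → T at (3,12); v=(-1,-1)
2. t=3 → L at (0,9); v=(1,-1)
3. t=9 → B at (9,0); v=(1,1)
4. t=1 → R at (10,1); v=(-1,1)
5. t=10 → L at (0,11); v=(1,1)
6. t=1 → T at (1,12); v=(1,-1)

Final position: (1,12)
Wall sequence: TLBRLT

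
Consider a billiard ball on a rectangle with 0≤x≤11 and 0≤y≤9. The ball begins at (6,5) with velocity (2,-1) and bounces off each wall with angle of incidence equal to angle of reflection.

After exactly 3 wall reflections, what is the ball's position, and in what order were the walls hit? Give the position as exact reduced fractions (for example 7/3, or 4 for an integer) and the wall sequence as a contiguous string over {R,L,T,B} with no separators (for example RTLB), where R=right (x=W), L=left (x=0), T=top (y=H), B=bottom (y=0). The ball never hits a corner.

1. t=5/2 → R at (11,5/2); v=(-2,-1)
2. t=5/2 → B at (6,0); v=(-2,1)
3. t=3 → L at (0,3); v=(2,1)

Final position: (0,3)
Wall sequence: RBL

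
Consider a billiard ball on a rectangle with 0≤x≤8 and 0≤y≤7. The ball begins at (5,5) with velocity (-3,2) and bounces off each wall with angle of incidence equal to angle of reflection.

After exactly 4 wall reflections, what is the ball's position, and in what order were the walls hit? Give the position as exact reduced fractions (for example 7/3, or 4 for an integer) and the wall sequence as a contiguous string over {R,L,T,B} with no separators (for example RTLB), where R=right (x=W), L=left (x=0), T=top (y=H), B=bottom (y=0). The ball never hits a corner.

Final position: (15/2,0)
Wall sequence: TLRB

1. t=1 → T at (2,7); v=(-3,-2)
2. t=2/3 → L at (0,17/3); v=(3,-2)
3. t=8/3 → R at (8,1/3); v=(-3,-2)
4. t=1/6 → B at (15/2,0); v=(-3,2)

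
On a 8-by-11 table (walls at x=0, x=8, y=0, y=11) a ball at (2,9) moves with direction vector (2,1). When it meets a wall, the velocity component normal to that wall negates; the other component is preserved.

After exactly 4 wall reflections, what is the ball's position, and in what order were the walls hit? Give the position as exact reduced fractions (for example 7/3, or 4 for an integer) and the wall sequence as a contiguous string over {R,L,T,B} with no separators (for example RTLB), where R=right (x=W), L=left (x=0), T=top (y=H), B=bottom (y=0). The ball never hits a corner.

1. t=2 → T at (6,11); v=(2,-1)
2. t=1 → R at (8,10); v=(-2,-1)
3. t=4 → L at (0,6); v=(2,-1)
4. t=4 → R at (8,2); v=(-2,-1)

Final position: (8,2)
Wall sequence: TRLR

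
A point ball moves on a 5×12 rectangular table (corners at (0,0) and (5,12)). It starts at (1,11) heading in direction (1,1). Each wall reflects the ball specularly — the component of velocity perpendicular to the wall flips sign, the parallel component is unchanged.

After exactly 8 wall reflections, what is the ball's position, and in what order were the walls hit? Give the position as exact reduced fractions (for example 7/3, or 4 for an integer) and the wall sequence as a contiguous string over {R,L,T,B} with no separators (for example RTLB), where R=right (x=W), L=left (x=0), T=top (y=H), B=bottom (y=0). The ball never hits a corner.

Final position: (4,12)
Wall sequence: TRLBRLRT

1. t=1 → T at (2,12); v=(1,-1)
2. t=3 → R at (5,9); v=(-1,-1)
3. t=5 → L at (0,4); v=(1,-1)
4. t=4 → B at (4,0); v=(1,1)
5. t=1 → R at (5,1); v=(-1,1)
6. t=5 → L at (0,6); v=(1,1)
7. t=5 → R at (5,11); v=(-1,1)
8. t=1 → T at (4,12); v=(-1,-1)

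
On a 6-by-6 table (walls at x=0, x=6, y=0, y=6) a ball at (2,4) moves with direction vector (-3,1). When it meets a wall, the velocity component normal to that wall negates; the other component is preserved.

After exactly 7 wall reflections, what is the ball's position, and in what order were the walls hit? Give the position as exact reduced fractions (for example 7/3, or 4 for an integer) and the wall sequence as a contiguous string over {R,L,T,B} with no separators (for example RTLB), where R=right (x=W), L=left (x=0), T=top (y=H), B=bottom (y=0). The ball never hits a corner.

1. t=2/3 → L at (0,14/3); v=(3,1)
2. t=4/3 → T at (4,6); v=(3,-1)
3. t=2/3 → R at (6,16/3); v=(-3,-1)
4. t=2 → L at (0,10/3); v=(3,-1)
5. t=2 → R at (6,4/3); v=(-3,-1)
6. t=4/3 → B at (2,0); v=(-3,1)
7. t=2/3 → L at (0,2/3); v=(3,1)

Final position: (0,2/3)
Wall sequence: LTRLRBL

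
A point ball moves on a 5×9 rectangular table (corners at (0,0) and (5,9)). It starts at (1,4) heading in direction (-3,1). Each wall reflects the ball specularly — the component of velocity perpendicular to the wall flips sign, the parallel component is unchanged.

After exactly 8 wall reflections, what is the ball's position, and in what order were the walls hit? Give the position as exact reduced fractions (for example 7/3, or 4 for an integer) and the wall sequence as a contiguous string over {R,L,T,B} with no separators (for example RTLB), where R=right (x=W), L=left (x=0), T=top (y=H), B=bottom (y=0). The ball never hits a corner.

Final position: (0,11/3)
Wall sequence: LRLTRLRL

1. t=1/3 → L at (0,13/3); v=(3,1)
2. t=5/3 → R at (5,6); v=(-3,1)
3. t=5/3 → L at (0,23/3); v=(3,1)
4. t=4/3 → T at (4,9); v=(3,-1)
5. t=1/3 → R at (5,26/3); v=(-3,-1)
6. t=5/3 → L at (0,7); v=(3,-1)
7. t=5/3 → R at (5,16/3); v=(-3,-1)
8. t=5/3 → L at (0,11/3); v=(3,-1)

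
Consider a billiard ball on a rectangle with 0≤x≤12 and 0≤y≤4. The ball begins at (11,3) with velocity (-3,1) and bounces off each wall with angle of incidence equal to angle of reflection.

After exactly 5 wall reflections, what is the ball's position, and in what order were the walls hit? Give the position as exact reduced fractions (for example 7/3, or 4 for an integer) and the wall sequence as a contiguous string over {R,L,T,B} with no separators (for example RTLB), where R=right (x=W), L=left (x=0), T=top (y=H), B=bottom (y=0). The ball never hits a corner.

Final position: (8,4)
Wall sequence: TLBRT

1. t=1 → T at (8,4); v=(-3,-1)
2. t=8/3 → L at (0,4/3); v=(3,-1)
3. t=4/3 → B at (4,0); v=(3,1)
4. t=8/3 → R at (12,8/3); v=(-3,1)
5. t=4/3 → T at (8,4); v=(-3,-1)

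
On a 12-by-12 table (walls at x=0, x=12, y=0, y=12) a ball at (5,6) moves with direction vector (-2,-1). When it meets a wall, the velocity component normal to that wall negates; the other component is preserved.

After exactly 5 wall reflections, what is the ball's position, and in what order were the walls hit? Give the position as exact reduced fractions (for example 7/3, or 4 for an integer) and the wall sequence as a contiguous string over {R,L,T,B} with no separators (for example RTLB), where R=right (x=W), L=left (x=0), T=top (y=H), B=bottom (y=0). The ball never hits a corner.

Final position: (7,12)
Wall sequence: LBRLT

1. t=5/2 → L at (0,7/2); v=(2,-1)
2. t=7/2 → B at (7,0); v=(2,1)
3. t=5/2 → R at (12,5/2); v=(-2,1)
4. t=6 → L at (0,17/2); v=(2,1)
5. t=7/2 → T at (7,12); v=(2,-1)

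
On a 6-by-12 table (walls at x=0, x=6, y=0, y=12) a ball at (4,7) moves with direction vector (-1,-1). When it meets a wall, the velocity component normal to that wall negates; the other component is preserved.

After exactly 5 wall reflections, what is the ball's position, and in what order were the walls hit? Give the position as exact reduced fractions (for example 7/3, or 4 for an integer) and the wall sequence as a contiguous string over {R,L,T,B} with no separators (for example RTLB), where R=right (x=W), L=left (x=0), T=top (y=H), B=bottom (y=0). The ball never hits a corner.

1. t=4 → L at (0,3); v=(1,-1)
2. t=3 → B at (3,0); v=(1,1)
3. t=3 → R at (6,3); v=(-1,1)
4. t=6 → L at (0,9); v=(1,1)
5. t=3 → T at (3,12); v=(1,-1)

Final position: (3,12)
Wall sequence: LBRLT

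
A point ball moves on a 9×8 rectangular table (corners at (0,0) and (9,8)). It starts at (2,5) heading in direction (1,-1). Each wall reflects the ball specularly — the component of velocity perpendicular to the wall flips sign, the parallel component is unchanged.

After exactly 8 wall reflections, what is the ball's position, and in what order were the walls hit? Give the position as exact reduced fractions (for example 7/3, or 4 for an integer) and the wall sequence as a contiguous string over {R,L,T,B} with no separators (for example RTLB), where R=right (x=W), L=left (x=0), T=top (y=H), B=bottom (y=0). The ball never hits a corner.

1. t=5 → B at (7,0); v=(1,1)
2. t=2 → R at (9,2); v=(-1,1)
3. t=6 → T at (3,8); v=(-1,-1)
4. t=3 → L at (0,5); v=(1,-1)
5. t=5 → B at (5,0); v=(1,1)
6. t=4 → R at (9,4); v=(-1,1)
7. t=4 → T at (5,8); v=(-1,-1)
8. t=5 → L at (0,3); v=(1,-1)

Final position: (0,3)
Wall sequence: BRTLBRTL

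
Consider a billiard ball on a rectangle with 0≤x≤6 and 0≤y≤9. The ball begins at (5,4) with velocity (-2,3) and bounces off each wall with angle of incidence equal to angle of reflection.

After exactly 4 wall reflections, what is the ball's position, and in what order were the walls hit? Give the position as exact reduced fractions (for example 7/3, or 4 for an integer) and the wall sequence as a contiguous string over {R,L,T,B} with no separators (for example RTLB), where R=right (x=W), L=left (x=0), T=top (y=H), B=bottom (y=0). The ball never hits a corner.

1. t=5/3 → T at (5/3,9); v=(-2,-3)
2. t=5/6 → L at (0,13/2); v=(2,-3)
3. t=13/6 → B at (13/3,0); v=(2,3)
4. t=5/6 → R at (6,5/2); v=(-2,3)

Final position: (6,5/2)
Wall sequence: TLBR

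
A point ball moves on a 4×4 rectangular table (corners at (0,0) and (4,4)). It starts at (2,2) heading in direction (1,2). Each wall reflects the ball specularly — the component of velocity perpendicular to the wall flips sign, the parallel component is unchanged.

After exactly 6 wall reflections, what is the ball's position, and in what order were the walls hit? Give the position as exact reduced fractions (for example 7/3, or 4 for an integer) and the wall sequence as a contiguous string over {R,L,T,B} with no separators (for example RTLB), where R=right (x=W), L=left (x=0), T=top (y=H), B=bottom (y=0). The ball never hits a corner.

1. t=1 → T at (3,4); v=(1,-2)
2. t=1 → R at (4,2); v=(-1,-2)
3. t=1 → B at (3,0); v=(-1,2)
4. t=2 → T at (1,4); v=(-1,-2)
5. t=1 → L at (0,2); v=(1,-2)
6. t=1 → B at (1,0); v=(1,2)

Final position: (1,0)
Wall sequence: TRBTLB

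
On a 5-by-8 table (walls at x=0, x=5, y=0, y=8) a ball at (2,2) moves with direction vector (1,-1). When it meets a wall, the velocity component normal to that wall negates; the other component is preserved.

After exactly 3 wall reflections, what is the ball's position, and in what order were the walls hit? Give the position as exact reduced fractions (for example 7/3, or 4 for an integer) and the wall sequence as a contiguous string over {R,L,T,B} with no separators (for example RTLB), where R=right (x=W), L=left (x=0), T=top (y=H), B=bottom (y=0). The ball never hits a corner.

1. t=2 → B at (4,0); v=(1,1)
2. t=1 → R at (5,1); v=(-1,1)
3. t=5 → L at (0,6); v=(1,1)

Final position: (0,6)
Wall sequence: BRL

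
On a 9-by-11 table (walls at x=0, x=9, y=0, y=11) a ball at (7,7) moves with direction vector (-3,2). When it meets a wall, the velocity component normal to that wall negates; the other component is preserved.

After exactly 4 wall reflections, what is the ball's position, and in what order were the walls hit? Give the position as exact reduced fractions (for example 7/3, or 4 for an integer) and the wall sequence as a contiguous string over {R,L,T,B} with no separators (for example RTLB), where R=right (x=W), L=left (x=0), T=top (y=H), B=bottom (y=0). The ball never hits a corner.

1. t=2 → T at (1,11); v=(-3,-2)
2. t=1/3 → L at (0,31/3); v=(3,-2)
3. t=3 → R at (9,13/3); v=(-3,-2)
4. t=13/6 → B at (5/2,0); v=(-3,2)

Final position: (5/2,0)
Wall sequence: TLRB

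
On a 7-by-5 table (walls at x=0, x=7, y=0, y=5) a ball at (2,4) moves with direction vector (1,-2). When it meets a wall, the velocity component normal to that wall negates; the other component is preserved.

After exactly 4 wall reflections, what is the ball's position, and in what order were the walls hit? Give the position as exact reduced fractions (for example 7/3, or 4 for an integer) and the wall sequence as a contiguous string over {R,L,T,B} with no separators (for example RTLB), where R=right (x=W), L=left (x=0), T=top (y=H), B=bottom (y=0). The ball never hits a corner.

1. t=2 → B at (4,0); v=(1,2)
2. t=5/2 → T at (13/2,5); v=(1,-2)
3. t=1/2 → R at (7,4); v=(-1,-2)
4. t=2 → B at (5,0); v=(-1,2)

Final position: (5,0)
Wall sequence: BTRB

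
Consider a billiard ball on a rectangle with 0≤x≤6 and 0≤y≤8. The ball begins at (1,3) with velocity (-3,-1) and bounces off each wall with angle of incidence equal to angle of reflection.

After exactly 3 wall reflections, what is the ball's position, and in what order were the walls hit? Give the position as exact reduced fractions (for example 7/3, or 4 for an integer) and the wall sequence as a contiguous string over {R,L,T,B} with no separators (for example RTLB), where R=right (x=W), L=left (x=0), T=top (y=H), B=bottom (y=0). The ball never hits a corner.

Final position: (4,0)
Wall sequence: LRB

1. t=1/3 → L at (0,8/3); v=(3,-1)
2. t=2 → R at (6,2/3); v=(-3,-1)
3. t=2/3 → B at (4,0); v=(-3,1)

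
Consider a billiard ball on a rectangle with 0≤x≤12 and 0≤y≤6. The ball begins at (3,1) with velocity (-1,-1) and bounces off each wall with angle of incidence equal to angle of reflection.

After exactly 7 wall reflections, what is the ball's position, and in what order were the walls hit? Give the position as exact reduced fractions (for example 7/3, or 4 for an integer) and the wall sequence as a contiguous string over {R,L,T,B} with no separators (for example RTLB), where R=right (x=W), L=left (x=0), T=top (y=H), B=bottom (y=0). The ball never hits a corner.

Final position: (2,0)
Wall sequence: BLTBRTB

1. t=1 → B at (2,0); v=(-1,1)
2. t=2 → L at (0,2); v=(1,1)
3. t=4 → T at (4,6); v=(1,-1)
4. t=6 → B at (10,0); v=(1,1)
5. t=2 → R at (12,2); v=(-1,1)
6. t=4 → T at (8,6); v=(-1,-1)
7. t=6 → B at (2,0); v=(-1,1)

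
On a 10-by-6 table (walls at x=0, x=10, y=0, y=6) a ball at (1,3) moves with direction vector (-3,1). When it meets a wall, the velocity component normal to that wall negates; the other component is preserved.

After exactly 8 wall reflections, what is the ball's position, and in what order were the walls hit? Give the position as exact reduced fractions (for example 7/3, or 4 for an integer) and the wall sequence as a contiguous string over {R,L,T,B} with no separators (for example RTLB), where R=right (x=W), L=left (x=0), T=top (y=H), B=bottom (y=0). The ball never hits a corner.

1. t=1/3 → L at (0,10/3); v=(3,1)
2. t=8/3 → T at (8,6); v=(3,-1)
3. t=2/3 → R at (10,16/3); v=(-3,-1)
4. t=10/3 → L at (0,2); v=(3,-1)
5. t=2 → B at (6,0); v=(3,1)
6. t=4/3 → R at (10,4/3); v=(-3,1)
7. t=10/3 → L at (0,14/3); v=(3,1)
8. t=4/3 → T at (4,6); v=(3,-1)

Final position: (4,6)
Wall sequence: LTRLBRLT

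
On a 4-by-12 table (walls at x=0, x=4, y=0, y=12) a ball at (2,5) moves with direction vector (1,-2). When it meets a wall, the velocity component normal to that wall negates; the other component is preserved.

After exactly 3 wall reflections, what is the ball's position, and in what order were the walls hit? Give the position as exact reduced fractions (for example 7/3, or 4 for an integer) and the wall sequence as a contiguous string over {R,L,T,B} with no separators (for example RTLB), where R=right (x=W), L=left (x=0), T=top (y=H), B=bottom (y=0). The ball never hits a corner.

Final position: (0,7)
Wall sequence: RBL

1. t=2 → R at (4,1); v=(-1,-2)
2. t=1/2 → B at (7/2,0); v=(-1,2)
3. t=7/2 → L at (0,7); v=(1,2)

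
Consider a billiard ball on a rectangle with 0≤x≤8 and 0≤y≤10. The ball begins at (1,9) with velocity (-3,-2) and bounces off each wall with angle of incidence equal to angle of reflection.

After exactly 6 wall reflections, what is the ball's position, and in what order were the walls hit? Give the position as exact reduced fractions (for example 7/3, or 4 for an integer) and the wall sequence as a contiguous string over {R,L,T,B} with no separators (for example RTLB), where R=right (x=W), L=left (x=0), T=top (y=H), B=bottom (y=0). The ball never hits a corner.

1. t=1/3 → L at (0,25/3); v=(3,-2)
2. t=8/3 → R at (8,3); v=(-3,-2)
3. t=3/2 → B at (7/2,0); v=(-3,2)
4. t=7/6 → L at (0,7/3); v=(3,2)
5. t=8/3 → R at (8,23/3); v=(-3,2)
6. t=7/6 → T at (9/2,10); v=(-3,-2)

Final position: (9/2,10)
Wall sequence: LRBLRT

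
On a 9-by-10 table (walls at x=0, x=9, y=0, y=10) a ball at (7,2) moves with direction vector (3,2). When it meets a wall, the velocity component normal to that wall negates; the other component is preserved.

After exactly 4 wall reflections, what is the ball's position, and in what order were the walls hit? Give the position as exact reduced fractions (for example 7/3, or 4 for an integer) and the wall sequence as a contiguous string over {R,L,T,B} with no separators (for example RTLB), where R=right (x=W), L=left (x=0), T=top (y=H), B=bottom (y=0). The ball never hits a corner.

Final position: (9,14/3)
Wall sequence: RLTR

1. t=2/3 → R at (9,10/3); v=(-3,2)
2. t=3 → L at (0,28/3); v=(3,2)
3. t=1/3 → T at (1,10); v=(3,-2)
4. t=8/3 → R at (9,14/3); v=(-3,-2)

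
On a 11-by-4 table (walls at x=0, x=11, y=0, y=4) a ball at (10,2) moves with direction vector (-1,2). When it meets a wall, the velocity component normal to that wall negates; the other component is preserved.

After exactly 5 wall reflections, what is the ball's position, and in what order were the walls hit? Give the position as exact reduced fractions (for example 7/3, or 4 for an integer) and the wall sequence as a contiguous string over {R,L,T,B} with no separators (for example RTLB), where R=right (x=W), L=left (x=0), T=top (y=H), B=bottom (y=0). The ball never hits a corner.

1. t=1 → T at (9,4); v=(-1,-2)
2. t=2 → B at (7,0); v=(-1,2)
3. t=2 → T at (5,4); v=(-1,-2)
4. t=2 → B at (3,0); v=(-1,2)
5. t=2 → T at (1,4); v=(-1,-2)

Final position: (1,4)
Wall sequence: TBTBT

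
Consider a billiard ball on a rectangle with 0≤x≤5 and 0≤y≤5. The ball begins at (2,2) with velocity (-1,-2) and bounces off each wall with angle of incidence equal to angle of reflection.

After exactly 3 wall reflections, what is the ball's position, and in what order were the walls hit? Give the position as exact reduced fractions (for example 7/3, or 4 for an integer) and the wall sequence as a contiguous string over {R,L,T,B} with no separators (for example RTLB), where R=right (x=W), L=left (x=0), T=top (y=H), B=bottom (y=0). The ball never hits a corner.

Final position: (3/2,5)
Wall sequence: BLT

1. t=1 → B at (1,0); v=(-1,2)
2. t=1 → L at (0,2); v=(1,2)
3. t=3/2 → T at (3/2,5); v=(1,-2)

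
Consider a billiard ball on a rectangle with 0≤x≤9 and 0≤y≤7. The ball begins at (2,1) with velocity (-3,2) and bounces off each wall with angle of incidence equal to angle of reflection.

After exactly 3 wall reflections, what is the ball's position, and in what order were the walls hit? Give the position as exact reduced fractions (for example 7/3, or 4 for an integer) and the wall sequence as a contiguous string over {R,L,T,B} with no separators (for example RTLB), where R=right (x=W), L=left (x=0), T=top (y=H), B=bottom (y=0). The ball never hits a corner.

1. t=2/3 → L at (0,7/3); v=(3,2)
2. t=7/3 → T at (7,7); v=(3,-2)
3. t=2/3 → R at (9,17/3); v=(-3,-2)

Final position: (9,17/3)
Wall sequence: LTR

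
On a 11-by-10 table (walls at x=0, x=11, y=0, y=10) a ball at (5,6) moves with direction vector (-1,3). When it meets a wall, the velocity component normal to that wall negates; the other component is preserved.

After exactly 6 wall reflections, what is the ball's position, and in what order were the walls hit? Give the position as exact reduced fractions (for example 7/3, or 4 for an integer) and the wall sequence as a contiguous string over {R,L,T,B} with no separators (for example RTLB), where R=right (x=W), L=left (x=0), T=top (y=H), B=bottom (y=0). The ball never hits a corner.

Final position: (29/3,10)
Wall sequence: TBLTBT

1. t=4/3 → T at (11/3,10); v=(-1,-3)
2. t=10/3 → B at (1/3,0); v=(-1,3)
3. t=1/3 → L at (0,1); v=(1,3)
4. t=3 → T at (3,10); v=(1,-3)
5. t=10/3 → B at (19/3,0); v=(1,3)
6. t=10/3 → T at (29/3,10); v=(1,-3)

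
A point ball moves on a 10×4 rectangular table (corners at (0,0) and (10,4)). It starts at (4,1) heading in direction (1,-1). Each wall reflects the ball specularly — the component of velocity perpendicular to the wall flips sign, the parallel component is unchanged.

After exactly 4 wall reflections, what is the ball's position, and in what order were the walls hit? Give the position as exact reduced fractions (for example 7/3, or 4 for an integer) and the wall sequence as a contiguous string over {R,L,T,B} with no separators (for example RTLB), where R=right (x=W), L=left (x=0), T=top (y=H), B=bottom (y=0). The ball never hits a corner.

Final position: (7,0)
Wall sequence: BTRB

1. t=1 → B at (5,0); v=(1,1)
2. t=4 → T at (9,4); v=(1,-1)
3. t=1 → R at (10,3); v=(-1,-1)
4. t=3 → B at (7,0); v=(-1,1)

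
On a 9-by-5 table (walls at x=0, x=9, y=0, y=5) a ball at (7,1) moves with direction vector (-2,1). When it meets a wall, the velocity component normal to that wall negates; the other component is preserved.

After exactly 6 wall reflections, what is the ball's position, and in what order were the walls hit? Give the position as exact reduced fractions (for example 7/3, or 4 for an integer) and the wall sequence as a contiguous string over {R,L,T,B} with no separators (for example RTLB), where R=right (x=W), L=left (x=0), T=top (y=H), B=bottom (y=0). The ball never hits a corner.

Final position: (3,5)
Wall sequence: LTRBLT

1. t=7/2 → L at (0,9/2); v=(2,1)
2. t=1/2 → T at (1,5); v=(2,-1)
3. t=4 → R at (9,1); v=(-2,-1)
4. t=1 → B at (7,0); v=(-2,1)
5. t=7/2 → L at (0,7/2); v=(2,1)
6. t=3/2 → T at (3,5); v=(2,-1)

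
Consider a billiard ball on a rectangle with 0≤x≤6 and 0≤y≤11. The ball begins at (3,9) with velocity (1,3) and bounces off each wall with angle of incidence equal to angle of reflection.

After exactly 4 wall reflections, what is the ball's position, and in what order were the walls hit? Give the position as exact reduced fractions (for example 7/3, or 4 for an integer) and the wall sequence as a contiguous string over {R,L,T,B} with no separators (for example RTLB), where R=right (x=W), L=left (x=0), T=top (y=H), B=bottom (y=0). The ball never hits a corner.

Final position: (1,11)
Wall sequence: TRBT

1. t=2/3 → T at (11/3,11); v=(1,-3)
2. t=7/3 → R at (6,4); v=(-1,-3)
3. t=4/3 → B at (14/3,0); v=(-1,3)
4. t=11/3 → T at (1,11); v=(-1,-3)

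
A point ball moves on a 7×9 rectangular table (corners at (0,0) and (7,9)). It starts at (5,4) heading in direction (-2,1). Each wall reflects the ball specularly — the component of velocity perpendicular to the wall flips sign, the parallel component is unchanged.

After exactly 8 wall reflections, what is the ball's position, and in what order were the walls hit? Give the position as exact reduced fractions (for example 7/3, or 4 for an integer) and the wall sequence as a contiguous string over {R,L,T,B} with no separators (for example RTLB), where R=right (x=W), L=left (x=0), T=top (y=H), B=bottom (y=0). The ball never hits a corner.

1. t=5/2 → L at (0,13/2); v=(2,1)
2. t=5/2 → T at (5,9); v=(2,-1)
3. t=1 → R at (7,8); v=(-2,-1)
4. t=7/2 → L at (0,9/2); v=(2,-1)
5. t=7/2 → R at (7,1); v=(-2,-1)
6. t=1 → B at (5,0); v=(-2,1)
7. t=5/2 → L at (0,5/2); v=(2,1)
8. t=7/2 → R at (7,6); v=(-2,1)

Final position: (7,6)
Wall sequence: LTRLRBLR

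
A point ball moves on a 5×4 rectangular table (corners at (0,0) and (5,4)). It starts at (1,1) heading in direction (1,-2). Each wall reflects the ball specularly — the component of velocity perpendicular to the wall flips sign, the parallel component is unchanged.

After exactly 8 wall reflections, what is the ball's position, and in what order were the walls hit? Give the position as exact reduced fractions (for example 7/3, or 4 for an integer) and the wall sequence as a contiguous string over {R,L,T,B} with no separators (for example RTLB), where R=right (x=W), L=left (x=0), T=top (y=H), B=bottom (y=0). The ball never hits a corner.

Final position: (3/2,4)
Wall sequence: BTRBTBLT

1. t=1/2 → B at (3/2,0); v=(1,2)
2. t=2 → T at (7/2,4); v=(1,-2)
3. t=3/2 → R at (5,1); v=(-1,-2)
4. t=1/2 → B at (9/2,0); v=(-1,2)
5. t=2 → T at (5/2,4); v=(-1,-2)
6. t=2 → B at (1/2,0); v=(-1,2)
7. t=1/2 → L at (0,1); v=(1,2)
8. t=3/2 → T at (3/2,4); v=(1,-2)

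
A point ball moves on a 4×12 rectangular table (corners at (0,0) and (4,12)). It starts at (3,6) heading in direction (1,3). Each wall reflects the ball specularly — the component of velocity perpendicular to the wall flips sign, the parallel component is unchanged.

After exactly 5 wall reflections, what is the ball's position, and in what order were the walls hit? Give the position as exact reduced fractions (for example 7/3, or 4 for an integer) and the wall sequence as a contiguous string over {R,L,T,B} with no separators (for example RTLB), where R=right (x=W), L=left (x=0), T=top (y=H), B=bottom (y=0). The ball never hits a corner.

Final position: (4,9)
Wall sequence: RTLBR

1. t=1 → R at (4,9); v=(-1,3)
2. t=1 → T at (3,12); v=(-1,-3)
3. t=3 → L at (0,3); v=(1,-3)
4. t=1 → B at (1,0); v=(1,3)
5. t=3 → R at (4,9); v=(-1,3)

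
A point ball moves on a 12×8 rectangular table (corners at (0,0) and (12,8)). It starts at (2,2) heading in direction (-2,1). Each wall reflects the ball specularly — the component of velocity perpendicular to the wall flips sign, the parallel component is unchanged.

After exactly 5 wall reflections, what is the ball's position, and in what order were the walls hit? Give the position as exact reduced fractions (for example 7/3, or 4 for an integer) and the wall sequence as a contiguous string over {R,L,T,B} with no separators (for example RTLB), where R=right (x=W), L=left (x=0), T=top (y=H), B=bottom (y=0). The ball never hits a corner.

1. t=1 → L at (0,3); v=(2,1)
2. t=5 → T at (10,8); v=(2,-1)
3. t=1 → R at (12,7); v=(-2,-1)
4. t=6 → L at (0,1); v=(2,-1)
5. t=1 → B at (2,0); v=(2,1)

Final position: (2,0)
Wall sequence: LTRLB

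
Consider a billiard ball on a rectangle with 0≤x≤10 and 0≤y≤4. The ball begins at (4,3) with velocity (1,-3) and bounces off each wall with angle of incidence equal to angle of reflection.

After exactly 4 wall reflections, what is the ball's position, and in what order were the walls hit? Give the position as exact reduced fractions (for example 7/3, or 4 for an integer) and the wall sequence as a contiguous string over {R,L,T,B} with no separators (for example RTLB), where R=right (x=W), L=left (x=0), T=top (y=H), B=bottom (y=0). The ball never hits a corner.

Final position: (9,4)
Wall sequence: BTBT

1. t=1 → B at (5,0); v=(1,3)
2. t=4/3 → T at (19/3,4); v=(1,-3)
3. t=4/3 → B at (23/3,0); v=(1,3)
4. t=4/3 → T at (9,4); v=(1,-3)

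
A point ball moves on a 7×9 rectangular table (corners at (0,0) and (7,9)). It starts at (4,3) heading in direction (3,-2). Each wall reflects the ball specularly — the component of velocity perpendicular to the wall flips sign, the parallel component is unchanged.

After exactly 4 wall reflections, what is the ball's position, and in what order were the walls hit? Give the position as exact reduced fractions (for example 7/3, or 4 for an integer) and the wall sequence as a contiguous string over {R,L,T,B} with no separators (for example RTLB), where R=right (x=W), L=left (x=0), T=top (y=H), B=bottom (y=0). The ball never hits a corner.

1. t=1 → R at (7,1); v=(-3,-2)
2. t=1/2 → B at (11/2,0); v=(-3,2)
3. t=11/6 → L at (0,11/3); v=(3,2)
4. t=7/3 → R at (7,25/3); v=(-3,2)

Final position: (7,25/3)
Wall sequence: RBLR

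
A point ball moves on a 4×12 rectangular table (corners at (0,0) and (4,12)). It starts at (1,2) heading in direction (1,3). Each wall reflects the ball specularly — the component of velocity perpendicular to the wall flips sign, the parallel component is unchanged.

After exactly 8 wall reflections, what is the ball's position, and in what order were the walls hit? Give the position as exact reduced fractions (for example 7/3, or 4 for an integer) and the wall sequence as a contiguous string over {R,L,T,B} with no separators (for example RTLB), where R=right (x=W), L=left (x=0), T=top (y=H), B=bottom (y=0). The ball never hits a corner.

1. t=3 → R at (4,11); v=(-1,3)
2. t=1/3 → T at (11/3,12); v=(-1,-3)
3. t=11/3 → L at (0,1); v=(1,-3)
4. t=1/3 → B at (1/3,0); v=(1,3)
5. t=11/3 → R at (4,11); v=(-1,3)
6. t=1/3 → T at (11/3,12); v=(-1,-3)
7. t=11/3 → L at (0,1); v=(1,-3)
8. t=1/3 → B at (1/3,0); v=(1,3)

Final position: (1/3,0)
Wall sequence: RTLBRTLB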